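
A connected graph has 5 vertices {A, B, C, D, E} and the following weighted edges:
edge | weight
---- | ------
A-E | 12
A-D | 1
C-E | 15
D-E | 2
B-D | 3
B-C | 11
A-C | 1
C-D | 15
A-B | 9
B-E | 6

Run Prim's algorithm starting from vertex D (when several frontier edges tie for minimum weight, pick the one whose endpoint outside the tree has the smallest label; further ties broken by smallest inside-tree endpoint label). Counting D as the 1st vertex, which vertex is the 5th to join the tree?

B

Grow the tree from D using Prim:
Step 1: frontier [A-D 1, D-E 2, B-D 3, C-D 15] → take A-D (1); add A.
Step 2: frontier [A-C 1, A-B 9, A-E 12, D-E 2, B-D 3, C-D 15] → take A-C (1); add C.
Step 3: frontier [A-B 9, A-E 12, B-C 11, C-E 15, D-E 2, B-D 3] → take D-E (2); add E.
Step 4: frontier [A-B 9, B-C 11, B-D 3, B-E 6] → take B-D (3); add B.
Vertex order: D, A, C, E, B. The 5th vertex is B.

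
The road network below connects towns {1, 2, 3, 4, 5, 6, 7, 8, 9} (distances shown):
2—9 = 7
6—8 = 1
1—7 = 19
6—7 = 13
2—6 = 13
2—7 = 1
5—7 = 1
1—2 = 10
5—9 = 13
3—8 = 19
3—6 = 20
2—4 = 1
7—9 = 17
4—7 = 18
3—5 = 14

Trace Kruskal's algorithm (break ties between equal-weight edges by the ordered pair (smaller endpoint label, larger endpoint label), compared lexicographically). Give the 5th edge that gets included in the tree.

Kruskal's algorithm — process edges by increasing weight (ties by edge label):
2—4 (1): add — endpoints in different components.
2—7 (1): add — endpoints in different components.
5—7 (1): add — endpoints in different components.
6—8 (1): add — endpoints in different components.
2—9 (7): add — endpoints in different components.
1—2 (10): add — endpoints in different components.
2—6 (13): add — endpoints in different components.
5—9 (13): skip — 5 and 9 already connected.
6—7 (13): skip — 6 and 7 already connected.
3—5 (14): add — endpoints in different components.
The 5th edge added is 2—9.

2-9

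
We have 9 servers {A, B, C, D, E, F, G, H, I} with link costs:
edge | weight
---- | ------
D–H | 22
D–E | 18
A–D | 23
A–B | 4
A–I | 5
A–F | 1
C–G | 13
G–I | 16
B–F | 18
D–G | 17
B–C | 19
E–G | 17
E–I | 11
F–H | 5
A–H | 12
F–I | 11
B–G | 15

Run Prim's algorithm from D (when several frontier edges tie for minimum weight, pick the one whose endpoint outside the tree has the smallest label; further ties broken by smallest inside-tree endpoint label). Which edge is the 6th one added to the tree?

F-H

Grow the tree from D using Prim:
Step 1: cheapest edge leaving the tree is D–G (17); add G.
Step 2: cheapest edge leaving the tree is C–G (13); add C.
Step 3: cheapest edge leaving the tree is B–G (15); add B.
Step 4: cheapest edge leaving the tree is A–B (4); add A.
Step 5: cheapest edge leaving the tree is A–F (1); add F.
Step 6: cheapest edge leaving the tree is F–H (5); add H.
Step 7: cheapest edge leaving the tree is A–I (5); add I.
Step 8: cheapest edge leaving the tree is E–I (11); add E.
The 6th edge added is F–H.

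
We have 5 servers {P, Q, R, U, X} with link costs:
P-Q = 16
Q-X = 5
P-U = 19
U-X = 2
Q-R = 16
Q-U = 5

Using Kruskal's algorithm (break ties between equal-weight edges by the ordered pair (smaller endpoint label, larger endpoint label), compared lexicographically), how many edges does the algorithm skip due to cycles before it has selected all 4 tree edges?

Sort edges by weight, then run Kruskal:
U-X (2): add. Components now {P} {U,X} {Q} {R}
Q-U (5): add. Components now {P} {Q,U,X} {R}
Q-X (5): skip — Q and X already connected.
P-Q (16): add. Components now {P,Q,U,X} {R}
Q-R (16): add. Components now {P,Q,R,U,X}
Edges rejected before the tree was complete: 1.

1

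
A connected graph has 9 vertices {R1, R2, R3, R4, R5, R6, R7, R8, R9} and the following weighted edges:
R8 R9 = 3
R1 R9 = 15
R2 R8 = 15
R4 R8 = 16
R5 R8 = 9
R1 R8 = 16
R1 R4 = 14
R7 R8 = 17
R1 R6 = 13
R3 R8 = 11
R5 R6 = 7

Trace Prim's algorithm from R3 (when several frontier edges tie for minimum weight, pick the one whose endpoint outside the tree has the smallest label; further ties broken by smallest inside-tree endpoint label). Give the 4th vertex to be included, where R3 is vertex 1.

Prim, starting at R3.
Step 1: frontier [R3 R8 11] → take R3 R8 (11); add R8.
Step 2: frontier [R8 R9 3, R5 R8 9, R2 R8 15, R1 R8 16, R4 R8 16, R7 R8 17] → take R8 R9 (3); add R9.
Step 3: frontier [R5 R8 9, R2 R8 15, R1 R8 16, R4 R8 16, R7 R8 17, R1 R9 15] → take R5 R8 (9); add R5.
Step 4: frontier [R5 R6 7, R2 R8 15, R1 R8 16, R4 R8 16, R7 R8 17, R1 R9 15] → take R5 R6 (7); add R6.
Step 5: frontier [R1 R6 13, R2 R8 15, R1 R8 16, R4 R8 16, R7 R8 17, R1 R9 15] → take R1 R6 (13); add R1.
Step 6: frontier [R1 R4 14, R2 R8 15, R4 R8 16, R7 R8 17] → take R1 R4 (14); add R4.
Step 7: frontier [R2 R8 15, R7 R8 17] → take R2 R8 (15); add R2.
Step 8: frontier [R7 R8 17] → take R7 R8 (17); add R7.
Vertex order: R3, R8, R9, R5, R6, R1, R4, R2, R7. The 4th vertex is R5.

R5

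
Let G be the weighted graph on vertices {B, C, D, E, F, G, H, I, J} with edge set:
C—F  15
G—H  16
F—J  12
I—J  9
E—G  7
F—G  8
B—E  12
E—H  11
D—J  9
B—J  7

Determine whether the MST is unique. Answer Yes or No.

Kruskal: consider edges lightest-first.
B—J (7): add — endpoints in different components.
E—G (7): add — endpoints in different components.
F—G (8): add — endpoints in different components.
D—J (9): add — endpoints in different components.
I—J (9): add — endpoints in different components.
E—H (11): add — endpoints in different components.
B—E (12): add — endpoints in different components.
F—J (12): skip — F and J already connected.
C—F (15): add — endpoints in different components.
Non-tree edge F—J has weight 12, equal to the heaviest edge on its tree cycle — swapping gives another MST of the same weight. Not unique.

No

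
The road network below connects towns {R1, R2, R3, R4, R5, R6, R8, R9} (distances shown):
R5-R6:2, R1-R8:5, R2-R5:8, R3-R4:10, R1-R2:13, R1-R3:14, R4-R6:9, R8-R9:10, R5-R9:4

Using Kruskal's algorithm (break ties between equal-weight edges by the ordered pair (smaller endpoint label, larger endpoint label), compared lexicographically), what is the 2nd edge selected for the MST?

Sort edges by weight, then run Kruskal:
R5-R6 (2): add — endpoints in different components.
R5-R9 (4): add — endpoints in different components.
R1-R8 (5): add — endpoints in different components.
R2-R5 (8): add — endpoints in different components.
R4-R6 (9): add — endpoints in different components.
R3-R4 (10): add — endpoints in different components.
R8-R9 (10): add — endpoints in different components.
The 2nd edge added is R5-R9.

R5-R9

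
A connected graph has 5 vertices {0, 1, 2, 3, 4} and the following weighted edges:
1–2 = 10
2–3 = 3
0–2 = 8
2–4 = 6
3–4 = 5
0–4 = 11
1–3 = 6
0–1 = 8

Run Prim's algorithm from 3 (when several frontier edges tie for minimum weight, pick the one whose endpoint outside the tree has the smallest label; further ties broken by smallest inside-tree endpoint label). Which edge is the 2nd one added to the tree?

3-4

Grow the tree from 3 using Prim:
Step 1: cheapest edge leaving the tree is 2–3 (3); add 2.
Step 2: cheapest edge leaving the tree is 3–4 (5); add 4.
Step 3: cheapest edge leaving the tree is 1–3 (6); add 1.
Step 4: cheapest edge leaving the tree is 0–1 (8); add 0.
The 2nd edge added is 3–4.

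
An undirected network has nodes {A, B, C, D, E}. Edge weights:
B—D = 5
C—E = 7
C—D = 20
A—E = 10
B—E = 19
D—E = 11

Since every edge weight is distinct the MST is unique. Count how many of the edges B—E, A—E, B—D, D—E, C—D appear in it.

Kruskal's algorithm — process edges by increasing weight (ties by edge label):
B—D (5): add — endpoints in different components.
C—E (7): add — endpoints in different components.
A—E (10): add — endpoints in different components.
D—E (11): add — endpoints in different components.
MST edge set: {B—D, C—E, A—E, D—E}.
Of the listed edges, {A—E, B—D, D—E} are in the MST → 3.

3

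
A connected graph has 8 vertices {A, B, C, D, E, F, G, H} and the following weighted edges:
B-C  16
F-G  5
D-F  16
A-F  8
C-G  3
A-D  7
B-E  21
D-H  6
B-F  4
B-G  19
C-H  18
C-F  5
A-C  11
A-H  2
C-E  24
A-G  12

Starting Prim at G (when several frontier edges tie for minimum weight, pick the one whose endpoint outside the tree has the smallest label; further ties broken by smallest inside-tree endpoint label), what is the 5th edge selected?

Prim, starting at G.
Step 1: cheapest edge leaving the tree is C-G (3); add C.
Step 2: cheapest edge leaving the tree is C-F (5); add F.
Step 3: cheapest edge leaving the tree is B-F (4); add B.
Step 4: cheapest edge leaving the tree is A-F (8); add A.
Step 5: cheapest edge leaving the tree is A-H (2); add H.
Step 6: cheapest edge leaving the tree is D-H (6); add D.
Step 7: cheapest edge leaving the tree is B-E (21); add E.
The 5th edge added is A-H.

A-H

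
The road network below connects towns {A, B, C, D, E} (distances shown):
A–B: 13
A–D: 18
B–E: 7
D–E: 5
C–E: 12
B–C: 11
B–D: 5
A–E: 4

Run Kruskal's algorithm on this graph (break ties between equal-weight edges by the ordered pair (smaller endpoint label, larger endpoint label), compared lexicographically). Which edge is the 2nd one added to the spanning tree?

B-D

Kruskal's algorithm — process edges by increasing weight (ties by edge label):
A–E (4): add. Components now {A,E} {B} {C} {D}
B–D (5): add. Components now {A,E} {B,D} {C}
D–E (5): add. Components now {A,B,D,E} {C}
B–E (7): skip — B and E already connected.
B–C (11): add. Components now {A,B,C,D,E}
The 2nd edge added is B–D.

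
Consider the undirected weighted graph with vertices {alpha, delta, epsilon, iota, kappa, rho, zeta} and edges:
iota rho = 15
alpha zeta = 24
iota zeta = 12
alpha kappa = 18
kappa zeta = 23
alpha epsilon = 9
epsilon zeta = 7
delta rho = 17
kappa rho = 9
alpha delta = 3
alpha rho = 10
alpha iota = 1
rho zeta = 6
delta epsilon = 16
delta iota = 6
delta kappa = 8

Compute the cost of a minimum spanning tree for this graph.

Kruskal's algorithm — process edges by increasing weight (ties by edge label):
alpha iota (1): add. Components now {kappa} {alpha,iota} {zeta} {delta} {rho} {epsilon}
alpha delta (3): add. Components now {kappa} {alpha,delta,iota} {zeta} {rho} {epsilon}
delta iota (6): skip — delta and iota already connected.
rho zeta (6): add. Components now {kappa} {alpha,delta,iota} {rho,zeta} {epsilon}
epsilon zeta (7): add. Components now {kappa} {alpha,delta,iota} {epsilon,rho,zeta}
delta kappa (8): add. Components now {alpha,delta,iota,kappa} {epsilon,rho,zeta}
alpha epsilon (9): add. Components now {alpha,delta,epsilon,iota,kappa,rho,zeta}
MST edges: alpha iota, alpha delta, rho zeta, epsilon zeta, delta kappa, alpha epsilon; total weight 1+3+6+7+8+9 = 34.

34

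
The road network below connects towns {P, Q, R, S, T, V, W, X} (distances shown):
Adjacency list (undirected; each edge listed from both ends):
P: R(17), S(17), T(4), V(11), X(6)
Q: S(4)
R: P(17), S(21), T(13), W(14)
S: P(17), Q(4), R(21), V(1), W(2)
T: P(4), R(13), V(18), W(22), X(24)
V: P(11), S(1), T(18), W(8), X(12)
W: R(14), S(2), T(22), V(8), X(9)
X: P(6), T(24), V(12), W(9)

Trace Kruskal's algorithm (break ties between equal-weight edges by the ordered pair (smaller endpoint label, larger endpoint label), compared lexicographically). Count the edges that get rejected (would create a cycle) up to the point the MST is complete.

Kruskal: consider edges lightest-first.
S-V (1): add — endpoints in different components.
S-W (2): add — endpoints in different components.
P-T (4): add — endpoints in different components.
Q-S (4): add — endpoints in different components.
P-X (6): add — endpoints in different components.
V-W (8): skip — W and V already connected.
W-X (9): add — endpoints in different components.
P-V (11): skip — V and P already connected.
V-X (12): skip — X and V already connected.
R-T (13): add — endpoints in different components.
Edges rejected before the tree was complete: 3.

3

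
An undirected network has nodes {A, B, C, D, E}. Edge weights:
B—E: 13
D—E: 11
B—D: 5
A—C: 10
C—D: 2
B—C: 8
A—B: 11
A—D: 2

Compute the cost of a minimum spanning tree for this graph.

Kruskal: consider edges lightest-first.
A—D (2): add — endpoints in different components.
C—D (2): add — endpoints in different components.
B—D (5): add — endpoints in different components.
B—C (8): skip — B and C already connected.
A—C (10): skip — A and C already connected.
A—B (11): skip — A and B already connected.
D—E (11): add — endpoints in different components.
MST edges: A—D, C—D, B—D, D—E; total weight 2+2+5+11 = 20.

20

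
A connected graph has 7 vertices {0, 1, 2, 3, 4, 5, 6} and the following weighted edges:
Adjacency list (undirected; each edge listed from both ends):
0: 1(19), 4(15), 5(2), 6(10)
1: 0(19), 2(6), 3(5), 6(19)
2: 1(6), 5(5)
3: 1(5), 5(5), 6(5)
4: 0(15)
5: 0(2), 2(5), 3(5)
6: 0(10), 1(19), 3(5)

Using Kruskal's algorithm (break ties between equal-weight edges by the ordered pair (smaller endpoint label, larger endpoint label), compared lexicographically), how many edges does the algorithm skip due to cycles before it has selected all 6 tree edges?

Kruskal: consider edges lightest-first.
0-5 (2): add. Components now {0,5} {1} {2} {3} {4} {6}
1-3 (5): add. Components now {0,5} {1,3} {2} {4} {6}
2-5 (5): add. Components now {0,2,5} {1,3} {4} {6}
3-5 (5): add. Components now {0,1,2,3,5} {4} {6}
3-6 (5): add. Components now {0,1,2,3,5,6} {4}
1-2 (6): skip — 1 and 2 already connected.
0-6 (10): skip — 0 and 6 already connected.
0-4 (15): add. Components now {0,1,2,3,4,5,6}
Edges rejected before the tree was complete: 2.

2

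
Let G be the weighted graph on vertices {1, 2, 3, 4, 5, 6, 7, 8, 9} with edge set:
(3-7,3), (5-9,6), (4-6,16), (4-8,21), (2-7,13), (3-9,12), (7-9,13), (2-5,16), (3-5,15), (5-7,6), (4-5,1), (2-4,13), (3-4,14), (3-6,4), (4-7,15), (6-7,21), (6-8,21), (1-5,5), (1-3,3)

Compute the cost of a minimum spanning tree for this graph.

56

Kruskal's algorithm — process edges by increasing weight (ties by edge label):
4-5 (1): add — endpoints in different components.
1-3 (3): add — endpoints in different components.
3-7 (3): add — endpoints in different components.
3-6 (4): add — endpoints in different components.
1-5 (5): add — endpoints in different components.
5-7 (6): skip — 5 and 7 already connected.
5-9 (6): add — endpoints in different components.
3-9 (12): skip — 3 and 9 already connected.
2-4 (13): add — endpoints in different components.
2-7 (13): skip — 2 and 7 already connected.
7-9 (13): skip — 7 and 9 already connected.
3-4 (14): skip — 3 and 4 already connected.
3-5 (15): skip — 3 and 5 already connected.
4-7 (15): skip — 4 and 7 already connected.
2-5 (16): skip — 2 and 5 already connected.
4-6 (16): skip — 4 and 6 already connected.
4-8 (21): add — endpoints in different components.
MST edges: 4-5, 1-3, 3-7, 3-6, 1-5, 5-9, 2-4, 4-8; total weight 1+3+3+4+5+6+13+21 = 56.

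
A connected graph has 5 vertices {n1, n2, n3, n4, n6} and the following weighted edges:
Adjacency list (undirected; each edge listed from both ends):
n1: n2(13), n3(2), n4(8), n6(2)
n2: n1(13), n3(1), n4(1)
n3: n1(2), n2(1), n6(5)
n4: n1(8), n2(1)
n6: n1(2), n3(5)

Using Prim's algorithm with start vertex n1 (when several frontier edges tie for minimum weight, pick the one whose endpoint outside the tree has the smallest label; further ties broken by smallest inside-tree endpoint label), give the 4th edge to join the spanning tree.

Prim, starting at n1.
Step 1: cheapest edge leaving the tree is n1 n3 (2); add n3.
Step 2: cheapest edge leaving the tree is n2 n3 (1); add n2.
Step 3: cheapest edge leaving the tree is n2 n4 (1); add n4.
Step 4: cheapest edge leaving the tree is n1 n6 (2); add n6.
The 4th edge added is n1 n6.

n1-n6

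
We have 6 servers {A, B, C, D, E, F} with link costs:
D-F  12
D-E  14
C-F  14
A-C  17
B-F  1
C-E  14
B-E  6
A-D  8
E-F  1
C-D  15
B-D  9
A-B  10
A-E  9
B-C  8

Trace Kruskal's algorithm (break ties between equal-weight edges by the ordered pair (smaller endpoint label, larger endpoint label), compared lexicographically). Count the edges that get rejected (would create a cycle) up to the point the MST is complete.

1

Sort edges by weight, then run Kruskal:
B-F (1): add. Components now {A} {B,F} {C} {D} {E}
E-F (1): add. Components now {A} {B,E,F} {C} {D}
B-E (6): skip — B and E already connected.
A-D (8): add. Components now {A,D} {B,E,F} {C}
B-C (8): add. Components now {A,D} {B,C,E,F}
A-E (9): add. Components now {A,B,C,D,E,F}
Edges rejected before the tree was complete: 1.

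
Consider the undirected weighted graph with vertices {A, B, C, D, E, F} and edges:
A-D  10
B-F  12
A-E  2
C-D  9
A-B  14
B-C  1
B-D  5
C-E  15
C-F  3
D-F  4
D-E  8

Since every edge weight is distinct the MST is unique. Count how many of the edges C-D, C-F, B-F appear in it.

1

Kruskal's algorithm — process edges by increasing weight (ties by edge label):
B-C (1): add — endpoints in different components.
A-E (2): add — endpoints in different components.
C-F (3): add — endpoints in different components.
D-F (4): add — endpoints in different components.
B-D (5): skip — B and D already connected.
D-E (8): add — endpoints in different components.
MST edge set: {B-C, A-E, C-F, D-F, D-E}.
Of the listed edges, {C-F} are in the MST → 1.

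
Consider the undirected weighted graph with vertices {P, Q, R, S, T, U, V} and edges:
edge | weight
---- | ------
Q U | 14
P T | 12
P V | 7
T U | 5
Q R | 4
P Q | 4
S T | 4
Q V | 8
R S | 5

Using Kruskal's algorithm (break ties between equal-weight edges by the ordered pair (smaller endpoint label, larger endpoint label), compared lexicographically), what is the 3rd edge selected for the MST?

Sort edges by weight, then run Kruskal:
P Q (4): add. Components now {V} {P,Q} {R} {S} {T} {U}
Q R (4): add. Components now {V} {P,Q,R} {S} {T} {U}
S T (4): add. Components now {V} {P,Q,R} {S,T} {U}
R S (5): add. Components now {V} {P,Q,R,S,T} {U}
T U (5): add. Components now {V} {P,Q,R,S,T,U}
P V (7): add. Components now {P,Q,R,S,T,U,V}
The 3rd edge added is S T.

S-T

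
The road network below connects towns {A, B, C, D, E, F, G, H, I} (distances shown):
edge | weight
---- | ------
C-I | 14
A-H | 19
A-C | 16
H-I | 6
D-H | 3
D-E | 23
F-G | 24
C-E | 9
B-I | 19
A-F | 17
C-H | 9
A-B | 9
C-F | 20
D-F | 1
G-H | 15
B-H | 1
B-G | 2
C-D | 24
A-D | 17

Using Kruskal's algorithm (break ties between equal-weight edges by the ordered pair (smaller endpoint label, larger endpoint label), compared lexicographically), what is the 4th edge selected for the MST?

Kruskal: consider edges lightest-first.
B-H (1): add — endpoints in different components.
D-F (1): add — endpoints in different components.
B-G (2): add — endpoints in different components.
D-H (3): add — endpoints in different components.
H-I (6): add — endpoints in different components.
A-B (9): add — endpoints in different components.
C-E (9): add — endpoints in different components.
C-H (9): add — endpoints in different components.
The 4th edge added is D-H.

D-H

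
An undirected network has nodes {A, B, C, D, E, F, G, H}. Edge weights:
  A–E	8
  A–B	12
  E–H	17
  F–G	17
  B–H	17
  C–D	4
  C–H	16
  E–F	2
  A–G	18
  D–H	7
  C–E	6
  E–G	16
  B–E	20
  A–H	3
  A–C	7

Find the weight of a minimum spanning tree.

50

Sort edges by weight, then run Kruskal:
E–F (2): add — endpoints in different components.
A–H (3): add — endpoints in different components.
C–D (4): add — endpoints in different components.
C–E (6): add — endpoints in different components.
A–C (7): add — endpoints in different components.
D–H (7): skip — D and H already connected.
A–E (8): skip — A and E already connected.
A–B (12): add — endpoints in different components.
C–H (16): skip — C and H already connected.
E–G (16): add — endpoints in different components.
MST edges: E–F, A–H, C–D, C–E, A–C, A–B, E–G; total weight 2+3+4+6+7+12+16 = 50.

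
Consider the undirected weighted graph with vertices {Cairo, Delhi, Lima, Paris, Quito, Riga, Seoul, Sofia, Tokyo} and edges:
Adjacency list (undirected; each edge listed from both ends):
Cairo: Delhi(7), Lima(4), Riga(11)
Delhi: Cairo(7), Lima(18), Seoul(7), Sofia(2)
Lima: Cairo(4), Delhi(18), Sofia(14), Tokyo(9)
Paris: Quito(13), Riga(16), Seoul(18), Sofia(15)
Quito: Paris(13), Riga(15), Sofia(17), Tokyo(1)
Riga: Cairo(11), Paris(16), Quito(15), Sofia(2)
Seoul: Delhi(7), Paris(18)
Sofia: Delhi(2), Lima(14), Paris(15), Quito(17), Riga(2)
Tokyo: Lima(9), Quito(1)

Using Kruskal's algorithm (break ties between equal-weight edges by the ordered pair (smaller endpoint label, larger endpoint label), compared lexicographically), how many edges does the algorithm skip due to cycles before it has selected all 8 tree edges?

1

Kruskal's algorithm — process edges by increasing weight (ties by edge label):
Quito–Tokyo (1): add — endpoints in different components.
Delhi–Sofia (2): add — endpoints in different components.
Riga–Sofia (2): add — endpoints in different components.
Cairo–Lima (4): add — endpoints in different components.
Cairo–Delhi (7): add — endpoints in different components.
Delhi–Seoul (7): add — endpoints in different components.
Lima–Tokyo (9): add — endpoints in different components.
Cairo–Riga (11): skip — Riga and Cairo already connected.
Paris–Quito (13): add — endpoints in different components.
Edges rejected before the tree was complete: 1.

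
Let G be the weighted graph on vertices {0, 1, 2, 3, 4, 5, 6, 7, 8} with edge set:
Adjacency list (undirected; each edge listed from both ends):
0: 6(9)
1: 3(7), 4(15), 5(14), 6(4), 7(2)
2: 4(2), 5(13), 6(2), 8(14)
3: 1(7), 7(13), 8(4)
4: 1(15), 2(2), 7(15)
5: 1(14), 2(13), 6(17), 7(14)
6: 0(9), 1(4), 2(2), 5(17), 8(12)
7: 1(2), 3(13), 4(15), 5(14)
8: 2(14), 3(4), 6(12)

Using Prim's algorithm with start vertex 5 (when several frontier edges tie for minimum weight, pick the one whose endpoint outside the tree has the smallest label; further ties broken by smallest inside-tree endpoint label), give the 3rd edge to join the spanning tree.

Grow the tree from 5 using Prim:
Step 1: cheapest edge leaving the tree is 2–5 (13); add 2.
Step 2: cheapest edge leaving the tree is 2–4 (2); add 4.
Step 3: cheapest edge leaving the tree is 2–6 (2); add 6.
Step 4: cheapest edge leaving the tree is 1–6 (4); add 1.
Step 5: cheapest edge leaving the tree is 1–7 (2); add 7.
Step 6: cheapest edge leaving the tree is 1–3 (7); add 3.
Step 7: cheapest edge leaving the tree is 3–8 (4); add 8.
Step 8: cheapest edge leaving the tree is 0–6 (9); add 0.
The 3rd edge added is 2–6.

2-6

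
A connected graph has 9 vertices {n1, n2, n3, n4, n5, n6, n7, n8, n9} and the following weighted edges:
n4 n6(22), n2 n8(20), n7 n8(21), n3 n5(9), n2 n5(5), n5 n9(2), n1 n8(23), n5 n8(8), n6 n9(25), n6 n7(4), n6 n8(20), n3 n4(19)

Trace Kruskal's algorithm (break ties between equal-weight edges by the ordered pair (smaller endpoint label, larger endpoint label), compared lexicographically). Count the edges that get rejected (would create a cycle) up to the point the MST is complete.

3

Sort edges by weight, then run Kruskal:
n5 n9 (2): add — endpoints in different components.
n6 n7 (4): add — endpoints in different components.
n2 n5 (5): add — endpoints in different components.
n5 n8 (8): add — endpoints in different components.
n3 n5 (9): add — endpoints in different components.
n3 n4 (19): add — endpoints in different components.
n2 n8 (20): skip — n8 and n2 already connected.
n6 n8 (20): add — endpoints in different components.
n7 n8 (21): skip — n7 and n8 already connected.
n4 n6 (22): skip — n6 and n4 already connected.
n1 n8 (23): add — endpoints in different components.
Edges rejected before the tree was complete: 3.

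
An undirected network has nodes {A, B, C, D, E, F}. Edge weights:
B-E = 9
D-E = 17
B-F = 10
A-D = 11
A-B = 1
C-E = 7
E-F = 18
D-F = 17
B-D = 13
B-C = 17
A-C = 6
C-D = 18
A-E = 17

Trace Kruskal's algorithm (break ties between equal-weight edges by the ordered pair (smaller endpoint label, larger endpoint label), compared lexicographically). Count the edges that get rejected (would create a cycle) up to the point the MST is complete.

Kruskal: consider edges lightest-first.
A-B (1): add — endpoints in different components.
A-C (6): add — endpoints in different components.
C-E (7): add — endpoints in different components.
B-E (9): skip — B and E already connected.
B-F (10): add — endpoints in different components.
A-D (11): add — endpoints in different components.
Edges rejected before the tree was complete: 1.

1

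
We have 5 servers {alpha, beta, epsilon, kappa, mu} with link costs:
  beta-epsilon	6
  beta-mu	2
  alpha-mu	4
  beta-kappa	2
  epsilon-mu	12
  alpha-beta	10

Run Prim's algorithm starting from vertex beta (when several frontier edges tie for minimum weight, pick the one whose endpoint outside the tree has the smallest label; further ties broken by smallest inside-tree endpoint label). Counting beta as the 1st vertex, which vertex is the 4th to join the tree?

Prim, starting at beta.
Step 1: frontier [beta-kappa 2, beta-mu 2, beta-epsilon 6, alpha-beta 10] → take beta-kappa (2); add kappa.
Step 2: frontier [beta-mu 2, beta-epsilon 6, alpha-beta 10] → take beta-mu (2); add mu.
Step 3: frontier [beta-epsilon 6, alpha-beta 10, alpha-mu 4, epsilon-mu 12] → take alpha-mu (4); add alpha.
Step 4: frontier [beta-epsilon 6, epsilon-mu 12] → take beta-epsilon (6); add epsilon.
Vertex order: beta, kappa, mu, alpha, epsilon. The 4th vertex is alpha.

alpha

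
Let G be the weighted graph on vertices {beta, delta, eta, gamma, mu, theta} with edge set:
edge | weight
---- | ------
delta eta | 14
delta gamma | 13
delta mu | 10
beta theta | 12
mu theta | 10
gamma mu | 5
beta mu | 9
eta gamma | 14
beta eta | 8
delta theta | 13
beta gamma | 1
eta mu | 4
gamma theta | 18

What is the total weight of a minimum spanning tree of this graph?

30

Kruskal's algorithm — process edges by increasing weight (ties by edge label):
beta gamma (1): add. Components now {delta} {beta,gamma} {mu} {theta} {eta}
eta mu (4): add. Components now {delta} {beta,gamma} {eta,mu} {theta}
gamma mu (5): add. Components now {delta} {beta,eta,gamma,mu} {theta}
beta eta (8): skip — eta and beta already connected.
beta mu (9): skip — mu and beta already connected.
delta mu (10): add. Components now {beta,delta,eta,gamma,mu} {theta}
mu theta (10): add. Components now {beta,delta,eta,gamma,mu,theta}
MST edges: beta gamma, eta mu, gamma mu, delta mu, mu theta; total weight 1+4+5+10+10 = 30.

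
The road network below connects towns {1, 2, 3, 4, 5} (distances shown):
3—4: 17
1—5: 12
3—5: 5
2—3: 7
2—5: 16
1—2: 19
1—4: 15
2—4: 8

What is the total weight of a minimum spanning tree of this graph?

32

Prim, starting at 2.
Step 1: cheapest edge leaving the tree is 2—3 (7); add 3.
Step 2: cheapest edge leaving the tree is 3—5 (5); add 5.
Step 3: cheapest edge leaving the tree is 2—4 (8); add 4.
Step 4: cheapest edge leaving the tree is 1—5 (12); add 1.
MST edges: 2—3, 3—5, 2—4, 1—5; total weight 7+5+8+12 = 32.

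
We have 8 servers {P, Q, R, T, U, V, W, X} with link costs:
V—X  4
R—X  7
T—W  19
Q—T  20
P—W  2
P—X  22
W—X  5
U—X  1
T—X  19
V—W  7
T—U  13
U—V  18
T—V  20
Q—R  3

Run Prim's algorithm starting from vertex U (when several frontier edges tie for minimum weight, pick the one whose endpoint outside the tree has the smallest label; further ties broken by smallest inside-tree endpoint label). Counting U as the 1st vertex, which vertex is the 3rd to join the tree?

Prim, starting at U.
Step 1: frontier [U—X 1, T—U 13, U—V 18] → take U—X (1); add X.
Step 2: frontier [T—U 13, U—V 18, V—X 4, W—X 5, R—X 7, T—X 19, P—X 22] → take V—X (4); add V.
Step 3: frontier [T—U 13, V—W 7, T—V 20, W—X 5, R—X 7, T—X 19, P—X 22] → take W—X (5); add W.
Step 4: frontier [T—U 13, T—V 20, P—W 2, T—W 19, R—X 7, T—X 19, P—X 22] → take P—W (2); add P.
Step 5: frontier [T—U 13, T—V 20, T—W 19, R—X 7, T—X 19] → take R—X (7); add R.
Step 6: frontier [Q—R 3, T—U 13, T—V 20, T—W 19, T—X 19] → take Q—R (3); add Q.
Step 7: frontier [Q—T 20, T—U 13, T—V 20, T—W 19, T—X 19] → take T—U (13); add T.
Vertex order: U, X, V, W, P, R, Q, T. The 3rd vertex is V.

V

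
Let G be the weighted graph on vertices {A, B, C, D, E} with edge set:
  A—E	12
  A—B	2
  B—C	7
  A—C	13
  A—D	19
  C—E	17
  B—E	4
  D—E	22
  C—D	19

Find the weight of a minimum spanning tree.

32

Prim's algorithm from E:
Step 1: frontier [B—E 4, A—E 12, C—E 17, D—E 22] → take B—E (4); add B.
Step 2: frontier [A—B 2, B—C 7, A—E 12, C—E 17, D—E 22] → take A—B (2); add A.
Step 3: frontier [A—C 13, A—D 19, B—C 7, C—E 17, D—E 22] → take B—C (7); add C.
Step 4: frontier [A—D 19, C—D 19, D—E 22] → take A—D (19); add D.
MST edges: B—E, A—B, B—C, A—D; total weight 4+2+7+19 = 32.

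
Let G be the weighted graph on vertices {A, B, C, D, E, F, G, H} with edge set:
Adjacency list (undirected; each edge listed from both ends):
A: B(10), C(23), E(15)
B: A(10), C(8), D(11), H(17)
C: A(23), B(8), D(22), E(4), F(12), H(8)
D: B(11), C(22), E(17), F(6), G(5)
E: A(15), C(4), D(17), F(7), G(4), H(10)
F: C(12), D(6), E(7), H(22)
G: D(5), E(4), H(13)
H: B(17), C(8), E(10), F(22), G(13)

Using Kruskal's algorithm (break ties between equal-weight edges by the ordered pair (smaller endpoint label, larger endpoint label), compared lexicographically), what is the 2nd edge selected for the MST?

E-G

Sort edges by weight, then run Kruskal:
C E (4): add — endpoints in different components.
E G (4): add — endpoints in different components.
D G (5): add — endpoints in different components.
D F (6): add — endpoints in different components.
E F (7): skip — E and F already connected.
B C (8): add — endpoints in different components.
C H (8): add — endpoints in different components.
A B (10): add — endpoints in different components.
The 2nd edge added is E G.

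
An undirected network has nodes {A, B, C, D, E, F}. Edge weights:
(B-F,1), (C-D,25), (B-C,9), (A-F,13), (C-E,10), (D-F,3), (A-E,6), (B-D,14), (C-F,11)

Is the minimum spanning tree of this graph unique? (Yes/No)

Sort edges by weight, then run Kruskal:
B-F (1): add. Components now {A} {B,F} {C} {D} {E}
D-F (3): add. Components now {A} {B,D,F} {C} {E}
A-E (6): add. Components now {A,E} {B,D,F} {C}
B-C (9): add. Components now {A,E} {B,C,D,F}
C-E (10): add. Components now {A,B,C,D,E,F}
Every non-tree edge has weight strictly greater than the heaviest edge on the tree path between its endpoints, so the MST is unique.

Yes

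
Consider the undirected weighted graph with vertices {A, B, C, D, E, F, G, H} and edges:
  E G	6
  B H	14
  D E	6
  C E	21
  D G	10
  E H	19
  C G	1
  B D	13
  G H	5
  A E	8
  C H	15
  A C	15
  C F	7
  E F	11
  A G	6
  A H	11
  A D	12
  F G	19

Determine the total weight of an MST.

Kruskal's algorithm — process edges by increasing weight (ties by edge label):
C G (1): add — endpoints in different components.
G H (5): add — endpoints in different components.
A G (6): add — endpoints in different components.
D E (6): add — endpoints in different components.
E G (6): add — endpoints in different components.
C F (7): add — endpoints in different components.
A E (8): skip — A and E already connected.
D G (10): skip — D and G already connected.
A H (11): skip — A and H already connected.
E F (11): skip — E and F already connected.
A D (12): skip — A and D already connected.
B D (13): add — endpoints in different components.
MST edges: C G, G H, A G, D E, E G, C F, B D; total weight 1+5+6+6+6+7+13 = 44.

44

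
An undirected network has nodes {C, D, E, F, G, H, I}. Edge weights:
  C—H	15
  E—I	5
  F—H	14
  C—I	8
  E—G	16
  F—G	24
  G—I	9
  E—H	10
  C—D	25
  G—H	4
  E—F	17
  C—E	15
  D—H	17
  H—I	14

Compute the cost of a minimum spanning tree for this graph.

Prim, starting at E.
Step 1: cheapest edge leaving the tree is E—I (5); add I.
Step 2: cheapest edge leaving the tree is C—I (8); add C.
Step 3: cheapest edge leaving the tree is G—I (9); add G.
Step 4: cheapest edge leaving the tree is G—H (4); add H.
Step 5: cheapest edge leaving the tree is F—H (14); add F.
Step 6: cheapest edge leaving the tree is D—H (17); add D.
MST edges: E—I, C—I, G—I, G—H, F—H, D—H; total weight 5+8+9+4+14+17 = 57.

57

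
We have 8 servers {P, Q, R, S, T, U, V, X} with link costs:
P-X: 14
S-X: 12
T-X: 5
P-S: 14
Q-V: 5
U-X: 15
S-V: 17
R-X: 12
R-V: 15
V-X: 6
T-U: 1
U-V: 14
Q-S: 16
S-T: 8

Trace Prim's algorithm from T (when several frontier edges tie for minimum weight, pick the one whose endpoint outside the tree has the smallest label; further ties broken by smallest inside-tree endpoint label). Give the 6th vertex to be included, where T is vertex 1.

S

Grow the tree from T using Prim:
Step 1: frontier [T-U 1, T-X 5, S-T 8] → take T-U (1); add U.
Step 2: frontier [T-X 5, S-T 8, U-V 14, U-X 15] → take T-X (5); add X.
Step 3: frontier [S-T 8, U-V 14, V-X 6, R-X 12, S-X 12, P-X 14] → take V-X (6); add V.
Step 4: frontier [S-T 8, Q-V 5, R-V 15, S-V 17, R-X 12, S-X 12, P-X 14] → take Q-V (5); add Q.
Step 5: frontier [Q-S 16, S-T 8, R-V 15, S-V 17, R-X 12, S-X 12, P-X 14] → take S-T (8); add S.
Step 6: frontier [P-S 14, R-V 15, R-X 12, P-X 14] → take R-X (12); add R.
Step 7: frontier [P-S 14, P-X 14] → take P-S (14); add P.
Vertex order: T, U, X, V, Q, S, R, P. The 6th vertex is S.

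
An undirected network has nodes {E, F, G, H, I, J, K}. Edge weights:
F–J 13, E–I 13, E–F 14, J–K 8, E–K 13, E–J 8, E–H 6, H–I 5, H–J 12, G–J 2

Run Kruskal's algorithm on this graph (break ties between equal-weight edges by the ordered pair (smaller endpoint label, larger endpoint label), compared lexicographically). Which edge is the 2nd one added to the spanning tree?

H-I

Kruskal's algorithm — process edges by increasing weight (ties by edge label):
G–J (2): add. Components now {E} {F} {G,J} {H} {I} {K}
H–I (5): add. Components now {E} {F} {G,J} {H,I} {K}
E–H (6): add. Components now {E,H,I} {F} {G,J} {K}
E–J (8): add. Components now {E,G,H,I,J} {F} {K}
J–K (8): add. Components now {E,G,H,I,J,K} {F}
H–J (12): skip — H and J already connected.
E–I (13): skip — E and I already connected.
E–K (13): skip — E and K already connected.
F–J (13): add. Components now {E,F,G,H,I,J,K}
The 2nd edge added is H–I.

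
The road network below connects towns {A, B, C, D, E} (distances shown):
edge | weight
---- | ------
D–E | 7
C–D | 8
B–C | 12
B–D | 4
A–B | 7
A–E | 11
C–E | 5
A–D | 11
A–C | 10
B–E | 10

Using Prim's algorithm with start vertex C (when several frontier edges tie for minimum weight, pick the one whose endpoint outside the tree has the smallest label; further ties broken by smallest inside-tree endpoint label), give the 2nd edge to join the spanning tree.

D-E

Grow the tree from C using Prim:
Step 1: frontier [C–E 5, C–D 8, A–C 10, B–C 12] → take C–E (5); add E.
Step 2: frontier [C–D 8, A–C 10, B–C 12, D–E 7, B–E 10, A–E 11] → take D–E (7); add D.
Step 3: frontier [A–C 10, B–C 12, B–D 4, A–D 11, B–E 10, A–E 11] → take B–D (4); add B.
Step 4: frontier [A–B 7, A–C 10, A–D 11, A–E 11] → take A–B (7); add A.
The 2nd edge added is D–E.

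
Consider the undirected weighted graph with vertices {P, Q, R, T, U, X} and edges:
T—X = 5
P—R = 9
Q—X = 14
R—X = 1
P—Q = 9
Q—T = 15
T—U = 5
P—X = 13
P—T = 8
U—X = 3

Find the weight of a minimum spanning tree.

26

Sort edges by weight, then run Kruskal:
R—X (1): add. Components now {R,X} {U} {T} {Q} {P}
U—X (3): add. Components now {R,U,X} {T} {Q} {P}
T—U (5): add. Components now {R,T,U,X} {Q} {P}
T—X (5): skip — X and T already connected.
P—T (8): add. Components now {P,R,T,U,X} {Q}
P—Q (9): add. Components now {P,Q,R,T,U,X}
MST edges: R—X, U—X, T—U, P—T, P—Q; total weight 1+3+5+8+9 = 26.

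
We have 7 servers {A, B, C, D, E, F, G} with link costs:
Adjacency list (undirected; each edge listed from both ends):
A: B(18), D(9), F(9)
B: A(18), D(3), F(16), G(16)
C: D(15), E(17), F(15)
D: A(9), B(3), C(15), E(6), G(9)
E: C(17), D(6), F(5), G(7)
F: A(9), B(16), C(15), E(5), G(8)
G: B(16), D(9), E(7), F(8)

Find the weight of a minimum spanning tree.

Grow the tree from B using Prim:
Step 1: frontier [B–D 3, B–F 16, B–G 16, A–B 18] → take B–D (3); add D.
Step 2: frontier [B–F 16, B–G 16, A–B 18, D–E 6, A–D 9, D–G 9, C–D 15] → take D–E (6); add E.
Step 3: frontier [B–F 16, B–G 16, A–B 18, A–D 9, D–G 9, C–D 15, E–F 5, E–G 7, C–E 17] → take E–F (5); add F.
Step 4: frontier [B–G 16, A–B 18, A–D 9, D–G 9, C–D 15, E–G 7, C–E 17, F–G 8, A–F 9, C–F 15] → take E–G (7); add G.
Step 5: frontier [A–B 18, A–D 9, C–D 15, C–E 17, A–F 9, C–F 15] → take A–D (9); add A.
Step 6: frontier [C–D 15, C–E 17, C–F 15] → take C–D (15); add C.
MST edges: B–D, D–E, E–F, E–G, A–D, C–D; total weight 3+6+5+7+9+15 = 45.

45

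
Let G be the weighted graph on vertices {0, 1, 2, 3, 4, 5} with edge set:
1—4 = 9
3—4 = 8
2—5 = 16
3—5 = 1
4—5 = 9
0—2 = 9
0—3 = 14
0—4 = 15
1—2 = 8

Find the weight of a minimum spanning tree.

Kruskal: consider edges lightest-first.
3—5 (1): add — endpoints in different components.
1—2 (8): add — endpoints in different components.
3—4 (8): add — endpoints in different components.
0—2 (9): add — endpoints in different components.
1—4 (9): add — endpoints in different components.
MST edges: 3—5, 1—2, 3—4, 0—2, 1—4; total weight 1+8+8+9+9 = 35.

35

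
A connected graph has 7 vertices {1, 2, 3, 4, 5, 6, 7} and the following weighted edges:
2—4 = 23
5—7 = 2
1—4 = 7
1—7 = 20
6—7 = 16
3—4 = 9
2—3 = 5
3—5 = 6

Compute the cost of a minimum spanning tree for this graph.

Sort edges by weight, then run Kruskal:
5—7 (2): add — endpoints in different components.
2—3 (5): add — endpoints in different components.
3—5 (6): add — endpoints in different components.
1—4 (7): add — endpoints in different components.
3—4 (9): add — endpoints in different components.
6—7 (16): add — endpoints in different components.
MST edges: 5—7, 2—3, 3—5, 1—4, 3—4, 6—7; total weight 2+5+6+7+9+16 = 45.

45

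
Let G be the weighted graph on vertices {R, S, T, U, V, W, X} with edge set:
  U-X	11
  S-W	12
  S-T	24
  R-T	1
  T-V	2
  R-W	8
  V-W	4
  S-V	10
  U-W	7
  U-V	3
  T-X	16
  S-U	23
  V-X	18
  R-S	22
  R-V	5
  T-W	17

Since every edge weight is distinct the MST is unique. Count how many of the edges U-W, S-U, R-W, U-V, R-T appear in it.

Sort edges by weight, then run Kruskal:
R-T (1): add. Components now {U} {W} {X} {V} {R,T} {S}
T-V (2): add. Components now {U} {W} {X} {R,T,V} {S}
U-V (3): add. Components now {R,T,U,V} {W} {X} {S}
V-W (4): add. Components now {R,T,U,V,W} {X} {S}
R-V (5): skip — V and R already connected.
U-W (7): skip — U and W already connected.
R-W (8): skip — W and R already connected.
S-V (10): add. Components now {R,S,T,U,V,W} {X}
U-X (11): add. Components now {R,S,T,U,V,W,X}
MST edge set: {R-T, T-V, U-V, V-W, S-V, U-X}.
Of the listed edges, {U-V, R-T} are in the MST → 2.

2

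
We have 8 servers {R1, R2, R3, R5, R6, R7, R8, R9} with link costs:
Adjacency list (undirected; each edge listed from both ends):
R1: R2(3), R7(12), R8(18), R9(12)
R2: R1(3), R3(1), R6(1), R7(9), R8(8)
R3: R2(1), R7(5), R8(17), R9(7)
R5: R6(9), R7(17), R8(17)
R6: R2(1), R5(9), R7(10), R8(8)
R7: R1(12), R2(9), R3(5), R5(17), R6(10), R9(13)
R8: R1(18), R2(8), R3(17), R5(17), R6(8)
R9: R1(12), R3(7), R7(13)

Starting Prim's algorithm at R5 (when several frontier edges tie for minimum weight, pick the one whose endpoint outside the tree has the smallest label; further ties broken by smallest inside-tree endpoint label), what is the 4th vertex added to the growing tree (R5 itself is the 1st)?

Prim, starting at R5.
Step 1: cheapest edge leaving the tree is R5 R6 (9); add R6.
Step 2: cheapest edge leaving the tree is R2 R6 (1); add R2.
Step 3: cheapest edge leaving the tree is R2 R3 (1); add R3.
Step 4: cheapest edge leaving the tree is R1 R2 (3); add R1.
Step 5: cheapest edge leaving the tree is R3 R7 (5); add R7.
Step 6: cheapest edge leaving the tree is R3 R9 (7); add R9.
Step 7: cheapest edge leaving the tree is R2 R8 (8); add R8.
Vertex order: R5, R6, R2, R3, R1, R7, R9, R8. The 4th vertex is R3.

R3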